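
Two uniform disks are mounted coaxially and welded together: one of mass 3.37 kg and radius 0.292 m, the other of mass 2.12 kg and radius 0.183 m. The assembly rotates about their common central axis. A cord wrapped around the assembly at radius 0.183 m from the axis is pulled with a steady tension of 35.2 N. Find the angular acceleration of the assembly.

α ≈ 36.0 rad/s²

I = ½M₁R₁² + ½M₂R₂² = ½(3.37)(0.292)² + ½(2.12)(0.183)² = 0.1792 kg·m².
τ = F r = (35.2)(0.183) = 6.442 N·m.
α = τ/I = 6.442/0.1792 = 35.95 rad/s².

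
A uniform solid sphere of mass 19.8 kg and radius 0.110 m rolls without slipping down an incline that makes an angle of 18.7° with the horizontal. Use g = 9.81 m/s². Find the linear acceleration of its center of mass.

Translation along the incline: Mg sinθ − f = Ma.
Rotation about the center: fR = Iα with I = (2/5)MR². No-slip gives a = αR, so f = (I/R²)a = (2/5)M a.
Substituting: Mg sinθ = (1 + 0.4000)Ma, so a = g sinθ/(1 + 0.4000) = (9.81) sin 18.7° / 1.400 = 2.247 m/s².

a ≈ 2.25 m/s²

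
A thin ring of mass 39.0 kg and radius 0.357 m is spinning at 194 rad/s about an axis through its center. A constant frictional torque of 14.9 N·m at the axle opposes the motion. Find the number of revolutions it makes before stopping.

≈ 999 revolutions

I = MR² = (39.0)(0.357)² = 4.971 kg·m².
The net torque has magnitude 14.9 N·m, opposing ω.
|α| = τ/I = 14.90/4.971 = 2.998 rad/s² (deceleration).
ω² = ω₀² − 2|α|θ with ω = 0 ⇒ θ = ω₀²/(2|α|) = 6278 rad = 999.1 rev.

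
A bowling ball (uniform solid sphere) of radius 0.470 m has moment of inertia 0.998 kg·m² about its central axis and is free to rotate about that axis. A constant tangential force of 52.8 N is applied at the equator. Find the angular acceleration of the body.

α ≈ 24.9 rad/s²

τ = F R = (52.8)(0.470) = 24.82 N·m.
Newton's second law for rotation, τ = Iα, gives α = τ/I = 24.82/0.9980 = 24.87 rad/s².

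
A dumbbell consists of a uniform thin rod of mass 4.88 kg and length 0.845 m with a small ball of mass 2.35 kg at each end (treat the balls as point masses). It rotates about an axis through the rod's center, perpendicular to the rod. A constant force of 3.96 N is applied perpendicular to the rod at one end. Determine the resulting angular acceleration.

α ≈ 1.48 rad/s²

I_rod = (1/12)ML² = (1/12)(4.88)(0.845)² = 0.2904 kg·m².
I_balls = 2·m·(L/2)² = 2(2.35)(0.4225)² = 0.8390 kg·m².
Total I = 1.129 kg·m².
τ = F·(L/2) = (3.96)(0.422) = 1.673 N·m.
α = τ/I = 1.673/1.129 = 1.481 rad/s².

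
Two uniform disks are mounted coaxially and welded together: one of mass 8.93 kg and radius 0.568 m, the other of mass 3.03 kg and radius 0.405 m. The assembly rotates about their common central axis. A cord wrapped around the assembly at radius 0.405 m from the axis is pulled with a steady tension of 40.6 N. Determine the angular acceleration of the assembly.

α ≈ 9.74 rad/s²

I = ½M₁R₁² + ½M₂R₂² = ½(8.93)(0.568)² + ½(3.03)(0.405)² = 1.689 kg·m².
τ = F r = (40.6)(0.405) = 16.44 N·m.
α = τ/I = 16.44/1.689 = 9.735 rad/s².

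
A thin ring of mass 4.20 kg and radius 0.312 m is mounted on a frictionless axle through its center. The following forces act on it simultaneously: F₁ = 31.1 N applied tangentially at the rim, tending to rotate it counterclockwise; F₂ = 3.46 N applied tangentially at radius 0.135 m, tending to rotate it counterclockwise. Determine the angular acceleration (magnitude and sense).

I = MR² = (4.20)(0.312)² = 0.4088 kg·m².
Taking counterclockwise as positive: τ₁ = +(31.1)(0.312) = +9.703 N·m; τ₂ = +(3.46)(0.135) = +0.4671 N·m.
Net torque τ = 10.17 N·m.
α = τ/I = 10.17/0.4088 = 24.88 rad/s².

α ≈ 24.9 rad/s², counterclockwise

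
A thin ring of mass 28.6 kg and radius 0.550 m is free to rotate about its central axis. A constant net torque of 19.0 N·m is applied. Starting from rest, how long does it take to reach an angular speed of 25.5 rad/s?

t ≈ 11.6 s

I = MR² = (28.6)(0.550)² = 8.652 kg·m².
α = τ/I = 19.0/8.652 = 2.196 rad/s².
ω = αt ⇒ t = ω/α = 25.5/2.196 = 11.61 s.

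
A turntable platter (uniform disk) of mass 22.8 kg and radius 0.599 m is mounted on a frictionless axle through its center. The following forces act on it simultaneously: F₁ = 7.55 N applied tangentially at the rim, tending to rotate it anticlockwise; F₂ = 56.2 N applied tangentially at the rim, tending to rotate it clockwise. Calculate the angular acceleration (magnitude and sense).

α ≈ 7.12 rad/s², clockwise

I = ½MR² = (1/2)(22.8)(0.599)² = 4.090 kg·m².
Taking anticlockwise as positive: τ₁ = +(7.55)(0.599) = +4.522 N·m; τ₂ = −(56.2)(0.599) = −33.66 N·m.
Net torque τ = -29.14 N·m.
α = τ/I = -29.14/4.090 = -7.124 rad/s².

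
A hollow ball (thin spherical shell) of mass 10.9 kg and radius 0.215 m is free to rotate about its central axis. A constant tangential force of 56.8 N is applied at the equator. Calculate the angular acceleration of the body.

α ≈ 36.4 rad/s²

I = (2/3)MR² = (2/3)(10.9)(0.215)² = 0.3359 kg·m².
τ = F R = (56.8)(0.215) = 12.21 N·m.
Newton's second law for rotation, τ = Iα, gives α = τ/I = 12.21/0.3359 = 36.36 rad/s².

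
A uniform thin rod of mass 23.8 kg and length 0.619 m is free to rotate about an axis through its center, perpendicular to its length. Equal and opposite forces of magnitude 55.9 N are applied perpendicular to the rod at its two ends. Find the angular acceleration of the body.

I = (1/12)ML² = (1/12)(23.8)(0.619)² = 0.7599 kg·m².
The couple gives τ = F·(L/2) + F·(L/2) = F L = (55.9)(0.619) = 34.60 N·m.
Newton's second law for rotation, τ = Iα, gives α = τ/I = 34.60/0.7599 = 45.53 rad/s².

α ≈ 45.5 rad/s²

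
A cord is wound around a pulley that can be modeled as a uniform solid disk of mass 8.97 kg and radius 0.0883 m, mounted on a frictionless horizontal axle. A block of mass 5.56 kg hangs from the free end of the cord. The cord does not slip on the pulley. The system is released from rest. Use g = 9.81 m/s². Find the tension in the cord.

T ≈ 24.4 N

I = ½MR² = (1/2)(8.97)(0.0883)² = 0.03497 kg·m².
Block: mg − T = ma. Pulley: TR = Iα. No-slip: a = αR, so T = (I/R²)a = 4.485·a.
Then mg = (m + 4.485)a, so a = (5.56)(9.81)/(5.56 + 4.485) = 5.430 m/s².
T = 4.485·a = 24.35 N.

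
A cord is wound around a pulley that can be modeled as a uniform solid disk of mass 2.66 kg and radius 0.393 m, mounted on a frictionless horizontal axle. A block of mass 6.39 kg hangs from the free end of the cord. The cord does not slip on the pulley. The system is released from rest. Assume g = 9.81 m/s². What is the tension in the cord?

T ≈ 10.8 N

I = ½MR² = (1/2)(2.66)(0.393)² = 0.2054 kg·m².
Block: mg − T = ma. Pulley: TR = Iα. No-slip: a = αR, so T = (I/R²)a = 1.330·a.
Then mg = (m + 1.330)a, so a = (6.39)(9.81)/(6.39 + 1.330) = 8.120 m/s².
T = 1.330·a = 10.80 N.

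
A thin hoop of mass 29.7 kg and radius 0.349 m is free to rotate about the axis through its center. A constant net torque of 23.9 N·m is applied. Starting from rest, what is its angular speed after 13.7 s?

I = MR² = (29.7)(0.349)² = 3.617 kg·m².
α = τ/I = 23.9/3.617 = 6.607 rad/s².
ω = ω₀ + αt = 0 + (6.607)(13.7) = 90.51 rad/s.

ω ≈ 90.5 rad/s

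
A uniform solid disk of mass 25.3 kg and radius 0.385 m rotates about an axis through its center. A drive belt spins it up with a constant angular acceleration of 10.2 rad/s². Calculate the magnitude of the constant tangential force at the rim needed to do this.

I = ½MR² = (1/2)(25.3)(0.385)² = 1.875 kg·m².
The required torque is τ = Iα = (1.875)(10.20) = 19.13 N·m.
A tangential force at the rim gives τ = FR, so F = τ/R = 19.13/0.385 = 49.68 N.

F ≈ 49.7 N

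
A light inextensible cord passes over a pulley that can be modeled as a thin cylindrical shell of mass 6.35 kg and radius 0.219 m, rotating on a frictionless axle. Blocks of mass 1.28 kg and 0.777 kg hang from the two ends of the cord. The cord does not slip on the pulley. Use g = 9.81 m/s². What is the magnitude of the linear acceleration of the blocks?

I = MR² = (6.35)(0.219)² = 0.3046 kg·m².
Heavier block: m₁g − T₁ = m₁a. Lighter block: T₂ − m₂g = m₂a.
Pulley: (T₁ − T₂)R = Iα = I(a/R), so T₁ − T₂ = (I/R²)a = 1·M_p a = 6.350·a.
Adding the three: (m₁ − m₂)g = (m₁ + m₂ + 6.350)a, so a = (1.28 − 0.777)(9.81)/(1.28 + 0.777 + 6.350) = 0.5869 m/s².

a ≈ 0.587 m/s²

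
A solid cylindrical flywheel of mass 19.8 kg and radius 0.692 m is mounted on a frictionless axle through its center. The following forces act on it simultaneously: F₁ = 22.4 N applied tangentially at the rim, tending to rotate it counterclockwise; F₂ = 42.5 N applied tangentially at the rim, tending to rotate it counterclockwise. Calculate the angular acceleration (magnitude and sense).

α ≈ 9.47 rad/s², counterclockwise

I = ½MR² = (1/2)(19.8)(0.692)² = 4.741 kg·m².
Taking counterclockwise as positive: τ₁ = +(22.4)(0.692) = +15.50 N·m; τ₂ = +(42.5)(0.692) = +29.41 N·m.
Net torque τ = 44.91 N·m.
α = τ/I = 44.91/4.741 = 9.473 rad/s².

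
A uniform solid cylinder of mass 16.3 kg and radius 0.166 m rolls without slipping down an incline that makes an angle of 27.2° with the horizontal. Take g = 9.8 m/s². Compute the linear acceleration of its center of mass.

a ≈ 2.99 m/s²

Translation along the incline: Mg sinθ − f = Ma.
Rotation about the center: fR = Iα with I = ½MR². No-slip gives a = αR, so f = (I/R²)a = (1/2)M a.
Substituting: Mg sinθ = (1 + 0.5000)Ma, so a = g sinθ/(1 + 0.5000) = (9.8) sin 27.2° / 1.500 = 2.986 m/s².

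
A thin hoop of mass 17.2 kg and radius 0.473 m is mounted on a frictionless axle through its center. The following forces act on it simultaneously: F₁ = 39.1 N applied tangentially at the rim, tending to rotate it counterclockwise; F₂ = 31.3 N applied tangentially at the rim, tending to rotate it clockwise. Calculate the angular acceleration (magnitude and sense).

I = MR² = (17.2)(0.473)² = 3.848 kg·m².
Taking counterclockwise as positive: τ₁ = +(39.1)(0.473) = +18.49 N·m; τ₂ = −(31.3)(0.473) = −14.80 N·m.
Net torque τ = 3.689 N·m.
α = τ/I = 3.689/3.848 = 0.9587 rad/s².

α ≈ 0.959 rad/s², counterclockwise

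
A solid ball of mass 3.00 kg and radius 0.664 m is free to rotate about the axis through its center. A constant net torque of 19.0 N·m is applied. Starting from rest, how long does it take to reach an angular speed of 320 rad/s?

t ≈ 8.91 s

I = (2/5)MR² = (2/5)(3.00)(0.664)² = 0.5291 kg·m².
α = τ/I = 19.0/0.5291 = 35.91 rad/s².
ω = αt ⇒ t = ω/α = 320/35.91 = 8.911 s.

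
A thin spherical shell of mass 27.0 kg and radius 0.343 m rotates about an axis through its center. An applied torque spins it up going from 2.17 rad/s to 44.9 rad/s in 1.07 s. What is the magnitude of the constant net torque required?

τ ≈ 84.6 N·m

I = (2/3)MR² = (2/3)(27.0)(0.343)² = 2.118 kg·m².
α = Δω/Δt = (44.9 − 2.17)/1.07 = 39.93 rad/s².
τ = Iα = (2.118)(39.93) = 84.57 N·m.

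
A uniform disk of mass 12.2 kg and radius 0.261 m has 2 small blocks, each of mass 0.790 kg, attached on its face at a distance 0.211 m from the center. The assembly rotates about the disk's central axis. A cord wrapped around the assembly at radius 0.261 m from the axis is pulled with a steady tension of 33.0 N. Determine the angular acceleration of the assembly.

I_disk = ½MR² = ½(12.2)(0.261)² = 0.4155 kg·m².
I_blocks = 2·m·r² = 2(0.790)(0.211)² = 0.07034 kg·m².
Total I = 0.4859 kg·m².
τ = F r = (33.0)(0.261) = 8.613 N·m.
α = τ/I = 8.613/0.4859 = 17.73 rad/s².

α ≈ 17.7 rad/s²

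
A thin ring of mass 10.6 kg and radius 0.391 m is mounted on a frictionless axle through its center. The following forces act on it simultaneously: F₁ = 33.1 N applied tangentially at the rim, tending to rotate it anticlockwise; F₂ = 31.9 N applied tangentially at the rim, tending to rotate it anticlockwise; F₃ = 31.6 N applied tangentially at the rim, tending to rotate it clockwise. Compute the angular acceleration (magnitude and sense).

I = MR² = (10.6)(0.391)² = 1.621 kg·m².
Taking anticlockwise as positive: τ₁ = +(33.1)(0.391) = +12.94 N·m; τ₂ = +(31.9)(0.391) = +12.47 N·m; τ₃ = −(31.6)(0.391) = −12.36 N·m.
Net torque τ = 13.06 N·m.
α = τ/I = 13.06/1.621 = 8.059 rad/s².

α ≈ 8.06 rad/s², anticlockwise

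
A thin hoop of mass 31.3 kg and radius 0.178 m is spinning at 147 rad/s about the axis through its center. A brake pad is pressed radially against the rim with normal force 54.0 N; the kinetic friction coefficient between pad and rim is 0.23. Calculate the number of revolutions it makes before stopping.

I = MR² = (31.3)(0.178)² = 0.9917 kg·m².
Friction force f = μN = (0.23)(54.0) = 12.42 N at the rim; torque magnitude τ = fR = 2.211 N·m, opposing ω.
|α| = τ/I = 2.211/0.9917 = 2.229 rad/s² (deceleration).
ω² = ω₀² − 2|α|θ with ω = 0 ⇒ θ = ω₀²/(2|α|) = 4847 rad = 771.4 rev.

≈ 771 revolutions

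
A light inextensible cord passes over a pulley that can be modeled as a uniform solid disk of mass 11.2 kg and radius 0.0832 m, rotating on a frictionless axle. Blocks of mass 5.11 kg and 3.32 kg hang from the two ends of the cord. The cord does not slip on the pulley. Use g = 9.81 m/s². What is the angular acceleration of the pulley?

α ≈ 15.0 rad/s²

I = ½MR² = (1/2)(11.2)(0.0832)² = 0.03876 kg·m².
Heavier block: m₁g − T₁ = m₁a. Lighter block: T₂ − m₂g = m₂a.
Pulley: (T₁ − T₂)R = Iα = I(a/R), so T₁ − T₂ = (I/R²)a = (1/2)M_p a = 5.600·a.
Adding the three: (m₁ − m₂)g = (m₁ + m₂ + 5.600)a, so a = (5.11 − 3.32)(9.81)/(5.11 + 3.32 + 5.600) = 1.252 m/s².
α = a/R = 1.252/0.0832 = 15.04 rad/s².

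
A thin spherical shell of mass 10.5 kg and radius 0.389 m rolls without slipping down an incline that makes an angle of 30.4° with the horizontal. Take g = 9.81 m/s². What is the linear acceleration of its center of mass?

Translation along the incline: Mg sinθ − f = Ma.
Rotation about the center: fR = Iα with I = (2/3)MR². No-slip gives a = αR, so f = (I/R²)a = (2/3)M a.
Substituting: Mg sinθ = (1 + 0.6667)Ma, so a = g sinθ/(1 + 0.6667) = (9.81) sin 30.4° / 1.667 = 2.979 m/s².

a ≈ 2.98 m/s²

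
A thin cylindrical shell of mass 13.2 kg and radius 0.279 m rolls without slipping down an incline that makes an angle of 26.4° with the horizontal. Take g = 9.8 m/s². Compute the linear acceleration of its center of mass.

a ≈ 2.18 m/s²

Translation along the incline: Mg sinθ − f = Ma.
Rotation about the center: fR = Iα with I = MR². No-slip gives a = αR, so f = (I/R²)a = M a.
Substituting: Mg sinθ = (1 + 1.000)Ma, so a = g sinθ/(1 + 1.000) = (9.8) sin 26.4° / 2.000 = 2.179 m/s².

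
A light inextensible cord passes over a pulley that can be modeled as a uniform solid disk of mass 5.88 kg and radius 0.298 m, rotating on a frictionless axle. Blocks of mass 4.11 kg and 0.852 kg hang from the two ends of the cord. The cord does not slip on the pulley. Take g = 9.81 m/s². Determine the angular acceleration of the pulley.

I = ½MR² = (1/2)(5.88)(0.298)² = 0.2611 kg·m².
Heavier block: m₁g − T₁ = m₁a. Lighter block: T₂ − m₂g = m₂a.
Pulley: (T₁ − T₂)R = Iα = I(a/R), so T₁ − T₂ = (I/R²)a = (1/2)M_p a = 2.940·a.
Adding the three: (m₁ − m₂)g = (m₁ + m₂ + 2.940)a, so a = (4.11 − 0.852)(9.81)/(4.11 + 0.852 + 2.940) = 4.045 m/s².
α = a/R = 4.045/0.298 = 13.57 rad/s².

α ≈ 13.6 rad/s²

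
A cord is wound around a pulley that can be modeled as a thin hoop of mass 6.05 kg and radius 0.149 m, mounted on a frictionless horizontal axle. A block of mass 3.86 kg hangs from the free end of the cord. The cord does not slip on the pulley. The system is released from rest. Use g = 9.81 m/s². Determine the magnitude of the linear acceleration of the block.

I = MR² = (6.05)(0.149)² = 0.1343 kg·m².
Block: mg − T = ma. Pulley: TR = Iα. No-slip: a = αR, so T = (I/R²)a = 6.050·a.
Then mg = (m + 6.050)a, so a = (3.86)(9.81)/(3.86 + 6.050) = 3.821 m/s².

a ≈ 3.82 m/s²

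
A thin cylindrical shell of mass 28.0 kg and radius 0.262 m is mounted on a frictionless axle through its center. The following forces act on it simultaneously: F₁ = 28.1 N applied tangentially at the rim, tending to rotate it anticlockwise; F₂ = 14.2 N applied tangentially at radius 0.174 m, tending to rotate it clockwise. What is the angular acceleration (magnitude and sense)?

α ≈ 2.54 rad/s², anticlockwise

I = MR² = (28.0)(0.262)² = 1.922 kg·m².
Taking anticlockwise as positive: τ₁ = +(28.1)(0.262) = +7.362 N·m; τ₂ = −(14.2)(0.174) = −2.471 N·m.
Net torque τ = 4.891 N·m.
α = τ/I = 4.891/1.922 = 2.545 rad/s².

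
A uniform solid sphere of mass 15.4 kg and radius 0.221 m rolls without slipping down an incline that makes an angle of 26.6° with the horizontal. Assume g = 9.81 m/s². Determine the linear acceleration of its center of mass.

Translation along the incline: Mg sinθ − f = Ma.
Rotation about the center: fR = Iα with I = (2/5)MR². No-slip gives a = αR, so f = (I/R²)a = (2/5)M a.
Substituting: Mg sinθ = (1 + 0.4000)Ma, so a = g sinθ/(1 + 0.4000) = (9.81) sin 26.6° / 1.400 = 3.138 m/s².

a ≈ 3.14 m/s²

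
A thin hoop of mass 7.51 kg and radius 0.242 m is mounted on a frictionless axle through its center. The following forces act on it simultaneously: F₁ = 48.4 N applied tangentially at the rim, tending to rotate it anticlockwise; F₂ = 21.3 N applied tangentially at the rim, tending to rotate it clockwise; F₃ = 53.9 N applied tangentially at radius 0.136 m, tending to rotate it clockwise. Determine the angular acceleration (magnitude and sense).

I = MR² = (7.51)(0.242)² = 0.4398 kg·m².
Taking anticlockwise as positive: τ₁ = +(48.4)(0.242) = +11.71 N·m; τ₂ = −(21.3)(0.242) = −5.155 N·m; τ₃ = −(53.9)(0.136) = −7.330 N·m.
Net torque τ = -0.7722 N·m.
α = τ/I = -0.7722/0.4398 = -1.756 rad/s².

α ≈ 1.76 rad/s², clockwise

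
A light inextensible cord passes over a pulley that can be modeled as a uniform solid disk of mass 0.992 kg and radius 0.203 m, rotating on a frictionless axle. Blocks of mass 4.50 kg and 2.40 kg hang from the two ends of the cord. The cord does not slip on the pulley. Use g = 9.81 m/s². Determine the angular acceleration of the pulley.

α ≈ 13.7 rad/s²

I = ½MR² = (1/2)(0.992)(0.203)² = 0.02044 kg·m².
Heavier block: m₁g − T₁ = m₁a. Lighter block: T₂ − m₂g = m₂a.
Pulley: (T₁ − T₂)R = Iα = I(a/R), so T₁ − T₂ = (I/R²)a = (1/2)M_p a = 0.4960·a.
Adding the three: (m₁ − m₂)g = (m₁ + m₂ + 0.4960)a, so a = (4.50 − 2.40)(9.81)/(4.50 + 2.40 + 0.4960) = 2.785 m/s².
α = a/R = 2.785/0.203 = 13.72 rad/s².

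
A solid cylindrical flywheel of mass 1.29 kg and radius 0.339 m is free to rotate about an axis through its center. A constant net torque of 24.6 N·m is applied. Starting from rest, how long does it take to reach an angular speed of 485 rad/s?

I = ½MR² = (1/2)(1.29)(0.339)² = 0.07412 kg·m².
α = τ/I = 24.6/0.07412 = 331.9 rad/s².
ω = αt ⇒ t = ω/α = 485/331.9 = 1.461 s.

t ≈ 1.46 s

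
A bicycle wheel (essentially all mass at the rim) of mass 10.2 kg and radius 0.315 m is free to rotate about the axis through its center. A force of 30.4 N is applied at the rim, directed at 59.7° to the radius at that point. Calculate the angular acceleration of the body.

α ≈ 8.17 rad/s²

I = MR² = (10.2)(0.315)² = 1.012 kg·m².
Only the tangential component produces torque: τ = F R sinθ = (30.4)(0.315) sin 59.7° = 8.268 N·m.
Newton's second law for rotation, τ = Iα, gives α = τ/I = 8.268/1.012 = 8.169 rad/s².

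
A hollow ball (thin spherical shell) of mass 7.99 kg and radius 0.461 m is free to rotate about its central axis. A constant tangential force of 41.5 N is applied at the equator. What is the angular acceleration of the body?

α ≈ 16.9 rad/s²

I = (2/3)MR² = (2/3)(7.99)(0.461)² = 1.132 kg·m².
τ = F R = (41.5)(0.461) = 19.13 N·m.
From τ = Iα: α = 19.13/1.132 = 16.90 rad/s².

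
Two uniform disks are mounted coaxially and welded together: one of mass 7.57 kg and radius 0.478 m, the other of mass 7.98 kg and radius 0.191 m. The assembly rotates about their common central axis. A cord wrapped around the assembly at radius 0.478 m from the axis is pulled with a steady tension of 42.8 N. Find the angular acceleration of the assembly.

I = ½M₁R₁² + ½M₂R₂² = ½(7.57)(0.478)² + ½(7.98)(0.191)² = 1.010 kg·m².
τ = F r = (42.8)(0.478) = 20.46 N·m.
α = τ/I = 20.46/1.010 = 20.25 rad/s².

α ≈ 20.2 rad/s²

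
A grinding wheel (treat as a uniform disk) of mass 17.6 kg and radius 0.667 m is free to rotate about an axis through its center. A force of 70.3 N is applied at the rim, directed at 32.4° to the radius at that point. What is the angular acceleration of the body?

α ≈ 6.42 rad/s²

I = ½MR² = (1/2)(17.6)(0.667)² = 3.915 kg·m².
Only the tangential component produces torque: τ = F R sinθ = (70.3)(0.667) sin 32.4° = 25.12 N·m.
Newton's second law for rotation, τ = Iα, gives α = τ/I = 25.12/3.915 = 6.418 rad/s².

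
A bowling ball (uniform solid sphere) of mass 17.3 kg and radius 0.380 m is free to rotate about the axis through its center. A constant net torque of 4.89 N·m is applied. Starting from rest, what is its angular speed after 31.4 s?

I = (2/5)MR² = (2/5)(17.3)(0.380)² = 0.9992 kg·m².
α = τ/I = 4.89/0.9992 = 4.894 rad/s².
ω = ω₀ + αt = 0 + (4.894)(31.4) = 153.7 rad/s.

ω ≈ 154 rad/s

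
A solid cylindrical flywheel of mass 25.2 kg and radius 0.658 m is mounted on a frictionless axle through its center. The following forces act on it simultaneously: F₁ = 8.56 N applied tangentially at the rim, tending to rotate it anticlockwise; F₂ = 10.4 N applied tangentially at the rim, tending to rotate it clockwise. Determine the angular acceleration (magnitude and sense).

α ≈ 0.222 rad/s², clockwise

I = ½MR² = (1/2)(25.2)(0.658)² = 5.455 kg·m².
Taking anticlockwise as positive: τ₁ = +(8.56)(0.658) = +5.632 N·m; τ₂ = −(10.4)(0.658) = −6.843 N·m.
Net torque τ = -1.211 N·m.
α = τ/I = -1.211/5.455 = -0.2219 rad/s².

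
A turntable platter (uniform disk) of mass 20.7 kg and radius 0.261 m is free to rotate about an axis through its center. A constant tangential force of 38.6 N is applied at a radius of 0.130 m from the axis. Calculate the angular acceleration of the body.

I = ½MR² = (1/2)(20.7)(0.261)² = 0.7051 kg·m².
τ = F·r = (38.6)(0.130) = 5.018 N·m.
Newton's second law for rotation, τ = Iα, gives α = τ/I = 5.018/0.7051 = 7.117 rad/s².

α ≈ 7.12 rad/s²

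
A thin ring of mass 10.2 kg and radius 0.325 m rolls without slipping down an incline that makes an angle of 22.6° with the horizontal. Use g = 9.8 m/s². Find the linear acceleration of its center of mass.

Translation along the incline: Mg sinθ − f = Ma.
Rotation about the center: fR = Iα with I = MR². No-slip gives a = αR, so f = (I/R²)a = M a.
Substituting: Mg sinθ = (1 + 1.000)Ma, so a = g sinθ/(1 + 1.000) = (9.8) sin 22.6° / 2.000 = 1.883 m/s².

a ≈ 1.88 m/s²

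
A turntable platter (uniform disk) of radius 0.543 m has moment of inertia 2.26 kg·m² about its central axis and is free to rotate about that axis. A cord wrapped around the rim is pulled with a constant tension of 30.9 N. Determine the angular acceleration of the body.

α ≈ 7.42 rad/s²

τ = F R = (30.9)(0.543) = 16.78 N·m.
From τ = Iα: α = 16.78/2.260 = 7.424 rad/s².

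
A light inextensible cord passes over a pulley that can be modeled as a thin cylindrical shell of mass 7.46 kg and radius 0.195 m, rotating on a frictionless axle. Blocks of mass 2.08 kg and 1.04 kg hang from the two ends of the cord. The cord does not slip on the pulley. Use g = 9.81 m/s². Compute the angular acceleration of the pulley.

I = MR² = (7.46)(0.195)² = 0.2837 kg·m².
Heavier block: m₁g − T₁ = m₁a. Lighter block: T₂ − m₂g = m₂a.
Pulley: (T₁ − T₂)R = Iα = I(a/R), so T₁ − T₂ = (I/R²)a = 1·M_p a = 7.460·a.
Adding the three: (m₁ − m₂)g = (m₁ + m₂ + 7.460)a, so a = (2.08 − 1.04)(9.81)/(2.08 + 1.04 + 7.460) = 0.9643 m/s².
α = a/R = 0.9643/0.195 = 4.945 rad/s².

α ≈ 4.95 rad/s²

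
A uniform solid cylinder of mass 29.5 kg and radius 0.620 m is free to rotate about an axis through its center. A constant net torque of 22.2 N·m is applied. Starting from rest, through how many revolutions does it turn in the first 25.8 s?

I = ½MR² = (1/2)(29.5)(0.620)² = 5.670 kg·m².
α = τ/I = 22.2/5.670 = 3.915 rad/s².
θ = ½αt² = ½(3.915)(25.8)² = 1303 rad.
Revolutions = θ/(2π) = 207.4.

≈ 207 revolutions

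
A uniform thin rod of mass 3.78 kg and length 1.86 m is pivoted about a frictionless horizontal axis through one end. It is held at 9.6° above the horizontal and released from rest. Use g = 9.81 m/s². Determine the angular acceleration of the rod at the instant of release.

α ≈ 7.80 rad/s²

About the pivot, I = (1/3)ML² = (1/3)(3.78)(1.86)² = 4.359 kg·m².
The weight acts at the center, a distance L/2 = 0.9300 m from the pivot; τ = Mg(L/2) cos 9.6° = 34.00 N·m.
α = τ/I = 34.00/4.359 = 7.801 rad/s².
(Equivalently α = (3g/(2L)) cos 9.6° = 7.801 rad/s².)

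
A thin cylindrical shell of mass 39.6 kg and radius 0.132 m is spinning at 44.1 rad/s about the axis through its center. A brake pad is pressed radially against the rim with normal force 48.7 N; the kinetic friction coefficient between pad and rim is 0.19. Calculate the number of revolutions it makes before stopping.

I = MR² = (39.6)(0.132)² = 0.6900 kg·m².
Friction force f = μN = (0.19)(48.7) = 9.253 N at the rim; torque magnitude τ = fR = 1.221 N·m, opposing ω.
|α| = τ/I = 1.221/0.6900 = 1.770 rad/s² (deceleration).
ω² = ω₀² − 2|α|θ with ω = 0 ⇒ θ = ω₀²/(2|α|) = 549.3 rad = 87.43 rev.

≈ 87.4 revolutions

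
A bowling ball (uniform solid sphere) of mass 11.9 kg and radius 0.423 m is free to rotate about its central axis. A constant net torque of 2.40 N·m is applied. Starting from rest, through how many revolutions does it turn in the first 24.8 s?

≈ 138 revolutions

I = (2/5)MR² = (2/5)(11.9)(0.423)² = 0.8517 kg·m².
α = τ/I = 2.40/0.8517 = 2.818 rad/s².
θ = ½αt² = ½(2.818)(24.8)² = 866.6 rad.
Revolutions = θ/(2π) = 137.9.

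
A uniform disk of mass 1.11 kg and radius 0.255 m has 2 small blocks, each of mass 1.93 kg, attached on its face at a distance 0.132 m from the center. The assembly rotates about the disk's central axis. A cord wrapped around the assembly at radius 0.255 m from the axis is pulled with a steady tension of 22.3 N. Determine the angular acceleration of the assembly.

α ≈ 55.0 rad/s²

I_disk = ½MR² = ½(1.11)(0.255)² = 0.03609 kg·m².
I_blocks = 2·m·r² = 2(1.93)(0.132)² = 0.06726 kg·m².
Total I = 0.1033 kg·m².
τ = F r = (22.3)(0.255) = 5.687 N·m.
α = τ/I = 5.687/0.1033 = 55.02 rad/s².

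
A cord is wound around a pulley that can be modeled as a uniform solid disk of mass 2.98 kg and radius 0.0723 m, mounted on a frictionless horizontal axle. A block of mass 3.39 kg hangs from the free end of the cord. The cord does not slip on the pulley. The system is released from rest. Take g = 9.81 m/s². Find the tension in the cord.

I = ½MR² = (1/2)(2.98)(0.0723)² = 0.007789 kg·m².
Block: mg − T = ma. Pulley: TR = Iα. No-slip: a = αR, so T = (I/R²)a = 1.490·a.
Then mg = (m + 1.490)a, so a = (3.39)(9.81)/(3.39 + 1.490) = 6.815 m/s².
T = 1.490·a = 10.15 N.

T ≈ 10.2 N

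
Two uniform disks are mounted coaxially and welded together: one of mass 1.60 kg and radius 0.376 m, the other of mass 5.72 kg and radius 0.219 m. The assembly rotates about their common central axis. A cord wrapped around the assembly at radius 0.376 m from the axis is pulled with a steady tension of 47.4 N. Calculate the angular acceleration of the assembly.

α ≈ 71.2 rad/s²

I = ½M₁R₁² + ½M₂R₂² = ½(1.60)(0.376)² + ½(5.72)(0.219)² = 0.2503 kg·m².
τ = F r = (47.4)(0.376) = 17.82 N·m.
α = τ/I = 17.82/0.2503 = 71.21 rad/s².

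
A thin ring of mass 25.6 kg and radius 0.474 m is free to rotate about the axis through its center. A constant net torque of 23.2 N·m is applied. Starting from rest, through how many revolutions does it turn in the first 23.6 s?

I = MR² = (25.6)(0.474)² = 5.752 kg·m².
α = τ/I = 23.2/5.752 = 4.034 rad/s².
θ = ½αt² = ½(4.034)(23.6)² = 1123 rad.
Revolutions = θ/(2π) = 178.8.

≈ 179 revolutions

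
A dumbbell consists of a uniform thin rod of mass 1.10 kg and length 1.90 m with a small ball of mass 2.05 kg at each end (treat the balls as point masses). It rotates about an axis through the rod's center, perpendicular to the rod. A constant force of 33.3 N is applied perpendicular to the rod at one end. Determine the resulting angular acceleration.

I_rod = (1/12)ML² = (1/12)(1.10)(1.90)² = 0.3309 kg·m².
I_balls = 2·m·(L/2)² = 2(2.05)(0.9500)² = 3.700 kg·m².
Total I = 4.031 kg·m².
τ = F·(L/2) = (33.3)(0.950) = 31.63 N·m.
α = τ/I = 31.63/4.031 = 7.848 rad/s².

α ≈ 7.85 rad/s²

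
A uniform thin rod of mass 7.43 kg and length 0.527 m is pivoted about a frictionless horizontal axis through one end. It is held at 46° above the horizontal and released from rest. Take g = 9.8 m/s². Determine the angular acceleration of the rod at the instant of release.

About the pivot, I = (1/3)ML² = (1/3)(7.43)(0.527)² = 0.6878 kg·m².
The weight acts at the center, a distance L/2 = 0.2635 m from the pivot; τ = Mg(L/2) cos 46° = 13.33 N·m.
α = τ/I = 13.33/0.6878 = 19.38 rad/s².
(Equivalently α = (3g/(2L)) cos 46° = 19.38 rad/s².)

α ≈ 19.4 rad/s²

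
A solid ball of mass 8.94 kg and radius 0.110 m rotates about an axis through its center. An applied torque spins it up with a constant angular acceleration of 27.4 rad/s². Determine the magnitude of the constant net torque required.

τ ≈ 1.19 N·m

I = (2/5)MR² = (2/5)(8.94)(0.110)² = 0.04327 kg·m².
τ = Iα = (0.04327)(27.40) = 1.186 N·m.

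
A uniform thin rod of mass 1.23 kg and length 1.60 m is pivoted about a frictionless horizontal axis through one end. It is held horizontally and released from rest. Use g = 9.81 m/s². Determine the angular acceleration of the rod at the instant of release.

About the pivot, I = (1/3)ML² = (1/3)(1.23)(1.60)² = 1.050 kg·m².
The weight acts at the center, a distance L/2 = 0.8000 m from the pivot; τ = Mg(L/2) = 9.653 N·m.
α = τ/I = 9.653/1.050 = 9.197 rad/s².

α ≈ 9.20 rad/s²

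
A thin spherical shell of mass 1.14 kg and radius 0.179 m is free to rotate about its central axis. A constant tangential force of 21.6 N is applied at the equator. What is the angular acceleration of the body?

I = (2/3)MR² = (2/3)(1.14)(0.179)² = 0.02435 kg·m².
τ = F R = (21.6)(0.179) = 3.866 N·m.
Newton's second law for rotation, τ = Iα, gives α = τ/I = 3.866/0.02435 = 158.8 rad/s².

α ≈ 159 rad/s²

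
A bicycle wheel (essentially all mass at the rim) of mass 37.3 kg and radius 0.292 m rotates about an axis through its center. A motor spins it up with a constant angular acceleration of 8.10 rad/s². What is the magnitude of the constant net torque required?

τ ≈ 25.8 N·m

I = MR² = (37.3)(0.292)² = 3.180 kg·m².
τ = Iα = (3.180)(8.100) = 25.76 N·m.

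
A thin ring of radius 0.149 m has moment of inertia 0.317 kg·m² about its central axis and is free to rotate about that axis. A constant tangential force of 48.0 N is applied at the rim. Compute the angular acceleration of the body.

τ = F R = (48.0)(0.149) = 7.152 N·m.
Newton's second law for rotation, τ = Iα, gives α = τ/I = 7.152/0.3170 = 22.56 rad/s².

α ≈ 22.6 rad/s²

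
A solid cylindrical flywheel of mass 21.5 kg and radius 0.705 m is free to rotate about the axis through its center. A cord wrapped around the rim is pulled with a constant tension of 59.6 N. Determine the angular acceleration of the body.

I = ½MR² = (1/2)(21.5)(0.705)² = 5.343 kg·m².
τ = F R = (59.6)(0.705) = 42.02 N·m.
From τ = Iα: α = 42.02/5.343 = 7.864 rad/s².

α ≈ 7.86 rad/s²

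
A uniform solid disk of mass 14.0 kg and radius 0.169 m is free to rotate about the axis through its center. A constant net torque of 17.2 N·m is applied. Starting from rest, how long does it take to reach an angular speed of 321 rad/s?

I = ½MR² = (1/2)(14.0)(0.169)² = 0.1999 kg·m².
α = τ/I = 17.2/0.1999 = 86.03 rad/s².
ω = αt ⇒ t = ω/α = 321/86.03 = 3.731 s.

t ≈ 3.73 s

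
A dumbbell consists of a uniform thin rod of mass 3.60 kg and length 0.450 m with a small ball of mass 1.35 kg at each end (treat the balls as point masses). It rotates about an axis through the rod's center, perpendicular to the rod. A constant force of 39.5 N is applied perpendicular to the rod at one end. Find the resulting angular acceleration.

α ≈ 45.0 rad/s²

I_rod = (1/12)ML² = (1/12)(3.60)(0.450)² = 0.06075 kg·m².
I_balls = 2·m·(L/2)² = 2(1.35)(0.2250)² = 0.1367 kg·m².
Total I = 0.1974 kg·m².
τ = F·(L/2) = (39.5)(0.225) = 8.888 N·m.
α = τ/I = 8.888/0.1974 = 45.01 rad/s².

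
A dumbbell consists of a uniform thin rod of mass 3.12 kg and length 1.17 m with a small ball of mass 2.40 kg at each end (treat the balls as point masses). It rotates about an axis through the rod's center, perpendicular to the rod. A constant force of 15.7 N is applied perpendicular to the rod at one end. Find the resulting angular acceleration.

I_rod = (1/12)ML² = (1/12)(3.12)(1.17)² = 0.3559 kg·m².
I_balls = 2·m·(L/2)² = 2(2.40)(0.5850)² = 1.643 kg·m².
Total I = 1.999 kg·m².
τ = F·(L/2) = (15.7)(0.585) = 9.184 N·m.
α = τ/I = 9.184/1.999 = 4.595 rad/s².

α ≈ 4.60 rad/s²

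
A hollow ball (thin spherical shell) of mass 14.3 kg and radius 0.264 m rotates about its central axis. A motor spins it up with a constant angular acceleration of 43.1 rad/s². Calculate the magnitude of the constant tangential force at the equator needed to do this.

F ≈ 108 N

I = (2/3)MR² = (2/3)(14.3)(0.264)² = 0.6644 kg·m².
The required torque is τ = Iα = (0.6644)(43.10) = 28.64 N·m.
A tangential force at the equator gives τ = FR, so F = τ/R = 28.64/0.264 = 108.5 N.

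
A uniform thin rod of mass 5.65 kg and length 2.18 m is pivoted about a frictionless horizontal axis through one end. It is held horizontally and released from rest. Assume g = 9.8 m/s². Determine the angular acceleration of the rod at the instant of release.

α ≈ 6.74 rad/s²

About the pivot, I = (1/3)ML² = (1/3)(5.65)(2.18)² = 8.950 kg·m².
The weight acts at the center, a distance L/2 = 1.090 m from the pivot; τ = Mg(L/2) = 60.35 N·m.
α = τ/I = 60.35/8.950 = 6.743 rad/s².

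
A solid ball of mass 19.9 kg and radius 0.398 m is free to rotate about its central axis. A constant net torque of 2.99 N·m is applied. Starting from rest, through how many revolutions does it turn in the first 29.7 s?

I = (2/5)MR² = (2/5)(19.9)(0.398)² = 1.261 kg·m².
α = τ/I = 2.99/1.261 = 2.371 rad/s².
θ = ½αt² = ½(2.371)(29.7)² = 1046 rad.
Revolutions = θ/(2π) = 166.5.

≈ 166 revolutions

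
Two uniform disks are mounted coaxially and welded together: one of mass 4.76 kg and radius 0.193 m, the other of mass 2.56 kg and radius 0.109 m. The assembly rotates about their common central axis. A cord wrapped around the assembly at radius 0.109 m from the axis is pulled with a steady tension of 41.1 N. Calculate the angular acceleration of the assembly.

α ≈ 43.1 rad/s²

I = ½M₁R₁² + ½M₂R₂² = ½(4.76)(0.193)² + ½(2.56)(0.109)² = 0.1039 kg·m².
τ = F r = (41.1)(0.109) = 4.480 N·m.
α = τ/I = 4.480/0.1039 = 43.13 rad/s².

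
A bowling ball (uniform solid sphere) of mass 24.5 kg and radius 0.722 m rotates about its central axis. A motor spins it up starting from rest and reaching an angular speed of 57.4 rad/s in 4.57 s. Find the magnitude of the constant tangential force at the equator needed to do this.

I = (2/5)MR² = (2/5)(24.5)(0.722)² = 5.109 kg·m².
α = Δω/Δt = (57.4 − 0)/4.57 = 12.56 rad/s².
The required torque is τ = Iα = (5.109)(12.56) = 64.16 N·m.
A tangential force at the equator gives τ = FR, so F = τ/R = 64.16/0.722 = 88.87 N.

F ≈ 88.9 N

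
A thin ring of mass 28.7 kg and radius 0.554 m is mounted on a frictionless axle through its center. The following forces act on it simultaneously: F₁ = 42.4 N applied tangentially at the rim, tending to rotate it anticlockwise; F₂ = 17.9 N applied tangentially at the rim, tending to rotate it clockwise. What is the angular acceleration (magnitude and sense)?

I = MR² = (28.7)(0.554)² = 8.808 kg·m².
Taking anticlockwise as positive: τ₁ = +(42.4)(0.554) = +23.49 N·m; τ₂ = −(17.9)(0.554) = −9.917 N·m.
Net torque τ = 13.57 N·m.
α = τ/I = 13.57/8.808 = 1.541 rad/s².

α ≈ 1.54 rad/s², anticlockwise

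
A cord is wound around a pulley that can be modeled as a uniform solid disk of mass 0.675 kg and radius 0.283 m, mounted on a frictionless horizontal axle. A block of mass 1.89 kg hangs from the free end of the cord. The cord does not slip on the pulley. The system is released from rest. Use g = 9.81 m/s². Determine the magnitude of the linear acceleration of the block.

I = ½MR² = (1/2)(0.675)(0.283)² = 0.02703 kg·m².
Block: mg − T = ma. Pulley: TR = Iα. No-slip: a = αR, so T = (I/R²)a = 0.3375·a.
Then mg = (m + 0.3375)a, so a = (1.89)(9.81)/(1.89 + 0.3375) = 8.324 m/s².

a ≈ 8.32 m/s²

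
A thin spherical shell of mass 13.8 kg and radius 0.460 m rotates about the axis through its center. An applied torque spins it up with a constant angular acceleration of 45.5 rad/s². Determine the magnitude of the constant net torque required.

I = (2/3)MR² = (2/3)(13.8)(0.460)² = 1.947 kg·m².
τ = Iα = (1.947)(45.50) = 88.58 N·m.

τ ≈ 88.6 N·m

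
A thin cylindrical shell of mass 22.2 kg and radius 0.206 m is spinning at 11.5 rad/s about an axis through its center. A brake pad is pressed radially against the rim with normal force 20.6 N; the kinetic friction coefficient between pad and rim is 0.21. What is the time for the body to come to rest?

t ≈ 12.2 s

I = MR² = (22.2)(0.206)² = 0.9421 kg·m².
Friction force f = μN = (0.21)(20.6) = 4.326 N at the rim; torque magnitude τ = fR = 0.8912 N·m, opposing ω.
|α| = τ/I = 0.8912/0.9421 = 0.9459 rad/s² (deceleration).
0 = ω₀ − |α|t ⇒ t = ω₀/|α| = 11.5/0.9459 = 12.16 s.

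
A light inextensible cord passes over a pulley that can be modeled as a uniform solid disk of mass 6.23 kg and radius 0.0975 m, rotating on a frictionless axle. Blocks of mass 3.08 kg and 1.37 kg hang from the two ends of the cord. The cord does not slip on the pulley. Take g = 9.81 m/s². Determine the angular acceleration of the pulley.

α ≈ 22.7 rad/s²

I = ½MR² = (1/2)(6.23)(0.0975)² = 0.02961 kg·m².
Heavier block: m₁g − T₁ = m₁a. Lighter block: T₂ − m₂g = m₂a.
Pulley: (T₁ − T₂)R = Iα = I(a/R), so T₁ − T₂ = (I/R²)a = (1/2)M_p a = 3.115·a.
Adding the three: (m₁ − m₂)g = (m₁ + m₂ + 3.115)a, so a = (3.08 − 1.37)(9.81)/(3.08 + 1.37 + 3.115) = 2.217 m/s².
α = a/R = 2.217/0.0975 = 22.74 rad/s².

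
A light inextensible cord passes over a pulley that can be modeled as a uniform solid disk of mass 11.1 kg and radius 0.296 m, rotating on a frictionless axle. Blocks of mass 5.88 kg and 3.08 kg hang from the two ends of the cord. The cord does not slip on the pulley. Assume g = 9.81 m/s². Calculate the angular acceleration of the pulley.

I = ½MR² = (1/2)(11.1)(0.296)² = 0.4863 kg·m².
Heavier block: m₁g − T₁ = m₁a. Lighter block: T₂ − m₂g = m₂a.
Pulley: (T₁ − T₂)R = Iα = I(a/R), so T₁ − T₂ = (I/R²)a = (1/2)M_p a = 5.550·a.
Adding the three: (m₁ − m₂)g = (m₁ + m₂ + 5.550)a, so a = (5.88 − 3.08)(9.81)/(5.88 + 3.08 + 5.550) = 1.893 m/s².
α = a/R = 1.893/0.296 = 6.395 rad/s².

α ≈ 6.40 rad/s²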